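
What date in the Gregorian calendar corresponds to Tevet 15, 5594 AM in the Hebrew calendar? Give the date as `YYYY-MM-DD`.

1833-12-27

Julian Day Number of the source date = 2390910.
Converting JDN 2390910 to the Gregorian calendar gives 27 December 1833 CE.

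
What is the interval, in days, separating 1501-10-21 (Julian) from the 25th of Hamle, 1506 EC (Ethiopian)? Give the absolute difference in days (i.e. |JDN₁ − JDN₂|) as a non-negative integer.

JDN of the first date = 2269592.
JDN of the second date = 2274246.
|2274246 − 2269592| = 4654.

4654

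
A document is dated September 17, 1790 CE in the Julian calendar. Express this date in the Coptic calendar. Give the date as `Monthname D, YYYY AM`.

Thout 20, 1507 AM

Julian Day Number of the source date = 2375115.
Converting JDN 2375115 to the Coptic calendar gives 20 Thout 1507 AM.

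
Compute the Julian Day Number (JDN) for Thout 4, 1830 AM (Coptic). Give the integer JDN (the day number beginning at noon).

2493075

Equivalently 15 September 2113 (Gregorian).
JDN 2400001 is 17 November 1858 CE (Gregorian), MJD 0; the target day is +93074 days from there, so JDN = 2493075.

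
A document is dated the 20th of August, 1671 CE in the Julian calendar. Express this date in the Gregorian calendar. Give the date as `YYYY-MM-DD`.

For dates in this range the Gregorian date is 10 days ahead of the Julian.
20 August 1671 Julian + 10 days → 30 August 1671 Gregorian.

1671-08-30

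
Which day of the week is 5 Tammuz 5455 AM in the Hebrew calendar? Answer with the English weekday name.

Equivalently 18 June 1695 Gregorian, JDN 2340315.
JDN 2340315 mod 7 = 5, and JDN 0 was a Monday, so this is a Saturday.

Saturday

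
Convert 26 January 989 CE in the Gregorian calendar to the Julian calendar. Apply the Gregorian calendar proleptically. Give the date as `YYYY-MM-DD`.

The Julian–Gregorian offset here is 5 days (Julian trailing).
26 January 989 Gregorian − 5 days → 21 January 989 Julian.

0989-01-21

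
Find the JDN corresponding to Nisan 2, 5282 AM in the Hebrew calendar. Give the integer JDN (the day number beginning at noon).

2277057

Equivalently 9 April 1522 (proleptic Gregorian).
JDN 2451545 is 1 January 2000 CE (Gregorian); the target day is −174488 days from there, so JDN = 2277057.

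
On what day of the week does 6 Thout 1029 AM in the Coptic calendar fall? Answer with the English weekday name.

This is JDN 2200512 (11 September 1312 Gregorian).
JDN 2200512 mod 7 = 6, and JDN 0 was a Monday, so this is a Sunday.

Sunday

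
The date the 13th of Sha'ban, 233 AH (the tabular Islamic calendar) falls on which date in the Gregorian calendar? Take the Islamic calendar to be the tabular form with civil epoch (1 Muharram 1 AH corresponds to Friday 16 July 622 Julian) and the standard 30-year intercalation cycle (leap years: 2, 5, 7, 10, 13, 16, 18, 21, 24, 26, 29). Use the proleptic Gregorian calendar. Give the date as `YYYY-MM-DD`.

Both dates share Julian Day Number 2030872; in the Gregorian calendar that is 27 March 848 CE.

0848-03-27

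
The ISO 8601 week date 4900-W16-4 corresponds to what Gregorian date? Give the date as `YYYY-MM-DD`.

4900-04-22

ISO week 1 of 4900 is the week containing the first Thursday of 4900.
Week 16, day 4 (Thursday) lands on 4900-04-22.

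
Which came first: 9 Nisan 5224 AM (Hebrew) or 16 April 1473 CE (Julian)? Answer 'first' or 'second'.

First date → JDN 2255861; second date → JDN 2259177.
JDN 2255861 < JDN 2259177, so the first date is earlier.

first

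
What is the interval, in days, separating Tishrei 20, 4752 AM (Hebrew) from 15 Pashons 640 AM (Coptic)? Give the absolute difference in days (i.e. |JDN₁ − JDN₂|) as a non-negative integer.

24615

First date → JDN 2083294; second date → JDN 2058679.
The interval is |2083294 − 2058679| = 24615 days.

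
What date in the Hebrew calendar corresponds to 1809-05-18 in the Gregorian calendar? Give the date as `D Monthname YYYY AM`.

3 Sivan 5569 AM

Both dates share Julian Day Number 2381921; in the Hebrew calendar that is 3 Sivan 5569 AM.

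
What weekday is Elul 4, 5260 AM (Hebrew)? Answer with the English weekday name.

Thursday

In the proleptic Gregorian calendar this is 9 August 1500 (JDN 2269144).
JDN 2269144 mod 7 = 3, and JDN 0 was a Monday, so this is a Thursday.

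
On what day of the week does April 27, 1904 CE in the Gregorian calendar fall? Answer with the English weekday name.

Wednesday

2416598 ≡ 2 (mod 7); counting from Monday = 0 gives Wednesday.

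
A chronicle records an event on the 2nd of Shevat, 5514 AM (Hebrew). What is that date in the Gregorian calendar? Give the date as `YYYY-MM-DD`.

1754-01-25

Both dates share Julian Day Number 2361720; in the Gregorian calendar that is 25 January 1754 CE.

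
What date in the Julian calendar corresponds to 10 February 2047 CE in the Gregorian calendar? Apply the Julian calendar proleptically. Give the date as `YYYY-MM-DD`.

2047-01-28

The Julian–Gregorian offset here is 13 days (Julian trailing).
10 February 2047 Gregorian − 13 days → 28 January 2047 Julian.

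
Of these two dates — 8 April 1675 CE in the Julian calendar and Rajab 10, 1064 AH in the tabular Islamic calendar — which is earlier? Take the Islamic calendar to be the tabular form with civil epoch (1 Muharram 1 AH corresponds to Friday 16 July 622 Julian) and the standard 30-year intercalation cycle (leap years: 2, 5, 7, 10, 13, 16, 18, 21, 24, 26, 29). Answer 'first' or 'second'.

second

The two dates have Julian Day Numbers 2332949 and 2325318 respectively.
Since 2325318 < 2332949, the second date comes first.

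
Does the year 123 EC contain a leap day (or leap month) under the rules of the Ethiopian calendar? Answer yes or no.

yes

123 mod 4 = 3; in the Ethiopian calendar a year is leap when year mod 4 = 3, so it is a leap year.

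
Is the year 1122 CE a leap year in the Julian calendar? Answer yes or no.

1122 mod 4 = 2, so it is a common year in the Julian calendar.

no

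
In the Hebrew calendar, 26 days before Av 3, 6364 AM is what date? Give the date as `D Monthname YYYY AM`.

JDN of Av 3, 6364 AM = 2672354.
2672354 − 26 = 2672328.
JDN 2672328 in the Hebrew calendar is 6 Tammuz 6364 AM.

6 Tammuz 6364 AM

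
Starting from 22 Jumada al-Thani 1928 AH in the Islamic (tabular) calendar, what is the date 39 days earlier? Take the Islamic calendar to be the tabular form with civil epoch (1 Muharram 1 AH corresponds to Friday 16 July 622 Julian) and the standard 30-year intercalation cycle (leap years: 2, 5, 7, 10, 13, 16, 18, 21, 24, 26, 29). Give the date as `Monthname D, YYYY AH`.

Jumada al-Awwal 13, 1928 AH

JDN of 22 Jumada al-Thani 1928 AH = 2631474.
2631474 − 39 = 2631435.
JDN 2631435 in the tabular Islamic calendar is Jumada al-Awwal 13, 1928 AH.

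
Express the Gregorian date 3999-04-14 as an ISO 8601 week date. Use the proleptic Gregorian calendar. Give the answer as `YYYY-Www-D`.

3999-W15-3

The weekday is Wednesday (ISO weekday 3).
That Wednesday belongs to ISO week 15 of ISO year 3999.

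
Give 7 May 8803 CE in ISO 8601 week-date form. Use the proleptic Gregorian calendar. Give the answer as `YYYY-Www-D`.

8803-W19-3

The weekday is Wednesday (ISO weekday 3).
That Wednesday belongs to ISO week 19 of ISO year 8803.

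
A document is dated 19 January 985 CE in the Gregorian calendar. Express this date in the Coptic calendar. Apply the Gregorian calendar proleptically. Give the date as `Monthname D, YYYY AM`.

Tobi 19, 701 AM

Julian Day Number of the source date = 2080843.
Converting JDN 2080843 to the Coptic calendar gives 19 Tobi 701 AM.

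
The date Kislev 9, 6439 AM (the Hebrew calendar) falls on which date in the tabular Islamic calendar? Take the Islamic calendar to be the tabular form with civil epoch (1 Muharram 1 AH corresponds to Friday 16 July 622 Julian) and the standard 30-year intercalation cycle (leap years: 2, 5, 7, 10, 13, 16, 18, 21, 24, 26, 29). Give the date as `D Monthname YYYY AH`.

Julian Day Number of the source date = 2699498.
Converting JDN 2699498 to the tabular Islamic calendar gives 8 Jumada al-Thani 2120 AH.

8 Jumada al-Thani 2120 AH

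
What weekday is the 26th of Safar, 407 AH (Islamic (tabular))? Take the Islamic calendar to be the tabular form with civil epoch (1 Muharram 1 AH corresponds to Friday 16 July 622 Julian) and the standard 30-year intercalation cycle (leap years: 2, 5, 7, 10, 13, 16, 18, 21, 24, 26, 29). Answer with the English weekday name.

This is JDN 2092368 (10 August 1016 Gregorian).
Since JDN mod 7 = 5 (0 = Monday), the day is Saturday.

Saturday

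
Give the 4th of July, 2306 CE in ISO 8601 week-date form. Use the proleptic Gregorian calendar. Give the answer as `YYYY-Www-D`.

The weekday is Wednesday (ISO weekday 3).
That Wednesday belongs to ISO week 27 of ISO year 2306.

2306-W27-3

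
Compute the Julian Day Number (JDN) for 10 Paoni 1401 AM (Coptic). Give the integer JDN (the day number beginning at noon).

2336659

Equivalently 14 June 1685 (Gregorian).
JDN 2451545 is 1 January 2000 CE (Gregorian); the target day is −114886 days from there, so JDN = 2336659.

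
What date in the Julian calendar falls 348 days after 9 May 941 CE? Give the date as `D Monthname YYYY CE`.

The starting date is JDN 2064887; 2064887 + 348 = 2065235.
JDN 2065235 corresponds to 22 April 942 CE.

22 April 942 CE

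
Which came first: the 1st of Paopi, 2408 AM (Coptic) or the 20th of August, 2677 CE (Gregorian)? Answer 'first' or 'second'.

second

The two dates have Julian Day Numbers 2704217 and 2699046 respectively.
Since 2699046 < 2704217, the second date comes first.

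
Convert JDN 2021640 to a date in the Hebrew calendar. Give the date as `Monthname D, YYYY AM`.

JDN 2021640 is 17 December 822 in the proleptic Gregorian calendar.
In the Hebrew calendar that day is Kislev 25, 4583 AM.

Kislev 25, 4583 AM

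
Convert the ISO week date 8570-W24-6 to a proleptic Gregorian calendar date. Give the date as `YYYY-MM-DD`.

8570-06-16

ISO week 1 of 8570 is the week containing the first Thursday of 8570.
Week 24, day 6 (Saturday) lands on 8570-06-16.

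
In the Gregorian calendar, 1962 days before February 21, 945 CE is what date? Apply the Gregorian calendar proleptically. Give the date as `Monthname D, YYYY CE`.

October 9, 939 CE

The starting date is JDN 2066266; 2066266 − 1962 = 2064304.
JDN 2064304 corresponds to October 9, 939 CE.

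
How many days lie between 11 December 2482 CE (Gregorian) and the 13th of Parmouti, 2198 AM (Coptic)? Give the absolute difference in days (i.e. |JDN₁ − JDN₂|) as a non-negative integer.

JDN of the first date = 2627937.
JDN of the second date = 2627706.
|2627706 − 2627937| = 231.

231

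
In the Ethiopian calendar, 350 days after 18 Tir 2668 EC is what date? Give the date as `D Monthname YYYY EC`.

3 Tir 2669 EC

JDN of 18 Tir 2668 EC = 2698480.
2698480 + 350 = 2698830.
JDN 2698830 in the Ethiopian calendar is 3 Tir 2669 EC.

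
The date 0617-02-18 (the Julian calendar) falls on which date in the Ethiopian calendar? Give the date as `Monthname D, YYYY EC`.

Yekatit 24, 609 EC

The source date corresponds to 21 February 617 in the proleptic Gregorian calendar (JDN 1946466).
That day falls on 24 Yekatit 609 EC in the Ethiopian calendar.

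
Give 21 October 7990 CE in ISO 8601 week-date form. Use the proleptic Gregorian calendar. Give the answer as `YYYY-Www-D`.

7990-W42-7

The weekday is Sunday (ISO weekday 7).
That Sunday belongs to ISO week 42 of ISO year 7990.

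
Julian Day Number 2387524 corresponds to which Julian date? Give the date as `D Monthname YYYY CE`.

The Gregorian equivalent of JDN 2387524 is 19 September 1824.
In the Julian calendar that day is 7 September 1824 CE.

7 September 1824 CE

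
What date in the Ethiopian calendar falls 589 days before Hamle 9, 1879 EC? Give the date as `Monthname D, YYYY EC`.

Hidar 25, 1878 EC

The starting date is JDN 2410468; 2410468 − 589 = 2409879.
JDN 2409879 corresponds to Hidar 25, 1878 EC.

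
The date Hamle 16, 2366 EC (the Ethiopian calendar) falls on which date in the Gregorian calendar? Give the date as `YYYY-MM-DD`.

2374-07-26

Both dates share Julian Day Number 2588352; in the Gregorian calendar that is 26 July 2374 CE.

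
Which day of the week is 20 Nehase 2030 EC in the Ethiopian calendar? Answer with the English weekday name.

Thursday

In the Gregorian calendar this is 26 August 2038 (JDN 2465662).
2465662 ≡ 3 (mod 7); counting from Monday = 0 gives Thursday.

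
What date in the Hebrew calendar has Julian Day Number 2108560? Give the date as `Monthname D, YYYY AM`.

JDN 2108560 is 9 December 1060 in the proleptic Gregorian calendar.
In the Hebrew calendar that day is Tevet 8, 4821 AM.

Tevet 8, 4821 AM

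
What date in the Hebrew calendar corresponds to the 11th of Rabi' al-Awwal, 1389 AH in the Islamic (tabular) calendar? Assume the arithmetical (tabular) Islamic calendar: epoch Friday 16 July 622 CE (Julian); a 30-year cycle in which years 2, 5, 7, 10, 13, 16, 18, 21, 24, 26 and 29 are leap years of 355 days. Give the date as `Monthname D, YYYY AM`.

Sivan 11, 5729 AM

The source date corresponds to 28 May 1969 in the Gregorian calendar (JDN 2440370).
That day falls on 11 Sivan 5729 AM in the Hebrew calendar.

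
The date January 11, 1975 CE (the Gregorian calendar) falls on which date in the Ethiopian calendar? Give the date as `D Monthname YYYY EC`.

3 Tir 1967 EC

Julian Day Number of the source date = 2442424.
Converting JDN 2442424 to the Ethiopian calendar gives 3 Tir 1967 EC.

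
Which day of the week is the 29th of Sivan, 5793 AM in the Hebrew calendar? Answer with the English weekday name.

Sunday

Equivalently 26 June 2033 Gregorian, JDN 2463775.
2463775 ≡ 6 (mod 7); counting from Monday = 0 gives Sunday.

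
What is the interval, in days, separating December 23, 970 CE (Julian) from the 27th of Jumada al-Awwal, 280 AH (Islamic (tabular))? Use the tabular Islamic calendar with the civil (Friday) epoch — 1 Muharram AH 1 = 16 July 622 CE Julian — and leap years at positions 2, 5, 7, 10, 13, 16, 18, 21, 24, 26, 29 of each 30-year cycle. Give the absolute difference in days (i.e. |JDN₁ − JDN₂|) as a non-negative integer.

JDN of the first date = 2075707.
JDN of the second date = 2047452.
|2047452 − 2075707| = 28255.

28255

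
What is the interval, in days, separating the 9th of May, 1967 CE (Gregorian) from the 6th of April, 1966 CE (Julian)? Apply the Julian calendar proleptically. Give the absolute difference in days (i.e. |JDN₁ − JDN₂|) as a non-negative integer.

JDN of the first date = 2439620.
JDN of the second date = 2439235.
|2439235 − 2439620| = 385.

385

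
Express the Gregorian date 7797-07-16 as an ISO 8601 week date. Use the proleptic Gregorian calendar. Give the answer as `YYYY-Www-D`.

The weekday is Sunday (ISO weekday 7).
That Sunday belongs to ISO week 28 of ISO year 7797.

7797-W28-7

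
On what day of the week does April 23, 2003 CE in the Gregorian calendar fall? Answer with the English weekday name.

Wednesday

2452753 ≡ 2 (mod 7); counting from Monday = 0 gives Wednesday.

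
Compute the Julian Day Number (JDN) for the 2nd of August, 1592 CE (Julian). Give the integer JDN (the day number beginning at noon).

In the Gregorian calendar the same day is 12 August 1592.
JDN 2451545 is 1 January 2000 CE (Gregorian); the target day is −148795 days from there, so JDN = 2302750.

2302750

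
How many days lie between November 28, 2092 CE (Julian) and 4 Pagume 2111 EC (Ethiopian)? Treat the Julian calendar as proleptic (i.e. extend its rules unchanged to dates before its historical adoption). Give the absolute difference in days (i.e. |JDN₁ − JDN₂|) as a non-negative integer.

First date → JDN 2485493; second date → JDN 2495261.
The interval is |2485493 − 2495261| = 9768 days.

9768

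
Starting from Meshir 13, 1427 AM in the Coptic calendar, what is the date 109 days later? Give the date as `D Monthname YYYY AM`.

2 Paoni 1427 AM

Counting 109 days forward from JDN 2346038 reaches JDN 2346147, which is 2 Paoni 1427 AM.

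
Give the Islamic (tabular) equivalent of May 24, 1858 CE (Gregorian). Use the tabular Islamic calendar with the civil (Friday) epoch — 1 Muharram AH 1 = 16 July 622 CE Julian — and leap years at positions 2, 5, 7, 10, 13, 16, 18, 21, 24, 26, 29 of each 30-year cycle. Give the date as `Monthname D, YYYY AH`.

Both dates share Julian Day Number 2399824; in the tabular Islamic calendar that is 10 Shawwal 1274 AH.

Shawwal 10, 1274 AH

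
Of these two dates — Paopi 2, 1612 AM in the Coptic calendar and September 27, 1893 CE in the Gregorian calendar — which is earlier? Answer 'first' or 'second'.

The two dates have Julian Day Numbers 2413479 and 2412734 respectively.
Since 2412734 < 2413479, the second date comes first.

second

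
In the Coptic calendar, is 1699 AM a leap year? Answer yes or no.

1699 mod 4 = 3; in the Coptic calendar a year is leap when year mod 4 = 3, so it is a leap year.

yes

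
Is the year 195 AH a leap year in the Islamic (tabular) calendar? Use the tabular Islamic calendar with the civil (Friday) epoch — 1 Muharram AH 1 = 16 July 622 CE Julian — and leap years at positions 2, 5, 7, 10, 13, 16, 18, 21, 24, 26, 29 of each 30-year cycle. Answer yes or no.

no

Year 195 AH is year 15 of its 30-year cycle; leap positions are 2, 5, 7, 10, 13, 16, 18, 21, 24, 26, 29, so it is a common year (354 days).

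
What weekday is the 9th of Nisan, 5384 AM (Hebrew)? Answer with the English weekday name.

This is JDN 2314302 (29 March 1624 Gregorian).
2314302 ≡ 4 (mod 7); counting from Monday = 0 gives Friday.

Friday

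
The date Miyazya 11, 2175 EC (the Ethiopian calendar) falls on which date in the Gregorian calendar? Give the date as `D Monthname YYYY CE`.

20 April 2183 CE

Julian Day Number of the source date = 2518494.
Converting JDN 2518494 to the Gregorian calendar gives 20 April 2183 CE.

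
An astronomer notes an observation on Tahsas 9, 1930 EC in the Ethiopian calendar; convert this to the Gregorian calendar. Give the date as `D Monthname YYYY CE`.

18 December 1937 CE

Both dates share Julian Day Number 2428886; in the Gregorian calendar that is 18 December 1937 CE.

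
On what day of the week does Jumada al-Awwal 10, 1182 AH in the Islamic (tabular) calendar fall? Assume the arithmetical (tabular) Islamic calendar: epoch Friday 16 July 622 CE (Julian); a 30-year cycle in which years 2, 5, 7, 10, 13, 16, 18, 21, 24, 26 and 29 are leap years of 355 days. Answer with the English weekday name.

In the Gregorian calendar this is 22 September 1768 (JDN 2367074).
Since JDN mod 7 = 3 (0 = Monday), the day is Thursday.

Thursday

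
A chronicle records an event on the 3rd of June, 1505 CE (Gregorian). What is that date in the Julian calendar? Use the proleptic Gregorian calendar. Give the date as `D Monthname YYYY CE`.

24 May 1505 CE

For dates in this range the Gregorian date is 10 days ahead of the Julian.
3 June 1505 Gregorian − 10 days → 24 May 1505 Julian.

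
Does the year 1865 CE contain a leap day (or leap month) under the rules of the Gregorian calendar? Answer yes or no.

1865 is not divisible by 4, so it is a common year.

no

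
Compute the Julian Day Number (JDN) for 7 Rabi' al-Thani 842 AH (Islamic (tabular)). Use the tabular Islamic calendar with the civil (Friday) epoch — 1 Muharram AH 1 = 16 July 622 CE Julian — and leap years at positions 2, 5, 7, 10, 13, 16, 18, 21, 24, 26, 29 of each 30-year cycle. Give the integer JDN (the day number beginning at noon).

In the proleptic Gregorian calendar the same day is 6 October 1438.
JDN 2451545 is 1 January 2000 CE (Gregorian); the target day is −204988 days from there, so JDN = 2246557.

2246557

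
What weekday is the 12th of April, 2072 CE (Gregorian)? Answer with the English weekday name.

2477945 ≡ 1 (mod 7); counting from Monday = 0 gives Tuesday.

Tuesday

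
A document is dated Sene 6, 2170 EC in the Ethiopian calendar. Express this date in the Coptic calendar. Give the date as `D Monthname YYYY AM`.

6 Paoni 1894 AM

Julian Day Number of the source date = 2516723.
Converting JDN 2516723 to the Coptic calendar gives 6 Paoni 1894 AM.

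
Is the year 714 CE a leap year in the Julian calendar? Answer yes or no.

714 mod 4 = 2, so it is a common year in the Julian calendar.

no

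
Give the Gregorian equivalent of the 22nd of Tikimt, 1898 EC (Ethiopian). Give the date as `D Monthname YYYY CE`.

1 November 1905 CE

Julian Day Number of the source date = 2417151.
Converting JDN 2417151 to the Gregorian calendar gives 1 November 1905 CE.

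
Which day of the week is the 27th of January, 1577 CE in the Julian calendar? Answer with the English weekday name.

Sunday

In the proleptic Gregorian calendar this is 6 February 1577 (JDN 2297084).
Since JDN mod 7 = 6 (0 = Monday), the day is Sunday.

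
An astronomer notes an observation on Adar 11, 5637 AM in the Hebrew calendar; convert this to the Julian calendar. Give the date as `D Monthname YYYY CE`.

The source date corresponds to 24 February 1877 in the Gregorian calendar (JDN 2406675).
That day falls on 12 February 1877 CE in the Julian calendar.

12 February 1877 CE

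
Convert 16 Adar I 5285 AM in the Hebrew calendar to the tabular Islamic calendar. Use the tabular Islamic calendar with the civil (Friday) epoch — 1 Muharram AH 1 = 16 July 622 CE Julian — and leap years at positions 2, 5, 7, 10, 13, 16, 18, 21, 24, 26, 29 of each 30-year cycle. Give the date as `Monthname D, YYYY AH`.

Rabi' al-Thani 15, 931 AH

The source date corresponds to 19 February 1525 in the proleptic Gregorian calendar (JDN 2278104).
That day falls on 15 Rabi' al-Thani 931 AH in the tabular Islamic calendar.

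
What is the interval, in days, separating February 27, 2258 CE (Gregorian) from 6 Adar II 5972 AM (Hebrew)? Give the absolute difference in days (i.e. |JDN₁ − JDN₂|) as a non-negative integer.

JDN of the first date = 2545835.
JDN of the second date = 2529046.
|2529046 − 2545835| = 16789.

16789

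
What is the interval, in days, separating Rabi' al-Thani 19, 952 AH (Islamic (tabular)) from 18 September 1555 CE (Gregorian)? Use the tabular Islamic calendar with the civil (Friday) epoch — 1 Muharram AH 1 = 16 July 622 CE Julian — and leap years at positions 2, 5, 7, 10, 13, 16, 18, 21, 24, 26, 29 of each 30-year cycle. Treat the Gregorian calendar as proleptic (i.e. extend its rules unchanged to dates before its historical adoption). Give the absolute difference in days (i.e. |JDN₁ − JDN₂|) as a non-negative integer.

3722

JDN of the first date = 2285550.
JDN of the second date = 2289272.
|2289272 − 2285550| = 3722.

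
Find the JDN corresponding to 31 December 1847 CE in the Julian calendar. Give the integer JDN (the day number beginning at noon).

Equivalently 12 January 1848 (Gregorian).
JDN 2400001 is 17 November 1858 CE (Gregorian), MJD 0; the target day is −3962 days from there, so JDN = 2396039.

2396039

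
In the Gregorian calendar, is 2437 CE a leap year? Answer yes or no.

no

2437 is not divisible by 4, so it is a common year.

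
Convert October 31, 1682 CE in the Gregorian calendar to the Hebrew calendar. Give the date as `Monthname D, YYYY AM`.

Julian Day Number of the source date = 2335702.
Converting JDN 2335702 to the Hebrew calendar gives 29 Tishrei 5443 AM.

Tishrei 29, 5443 AM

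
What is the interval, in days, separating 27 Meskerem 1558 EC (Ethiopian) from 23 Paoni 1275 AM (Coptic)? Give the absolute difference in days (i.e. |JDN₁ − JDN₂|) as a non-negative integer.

2291

JDN of the first date = 2292941.
JDN of the second date = 2290650.
|2290650 − 2292941| = 2291.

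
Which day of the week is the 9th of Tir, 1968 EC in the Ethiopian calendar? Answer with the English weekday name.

Sunday

This is JDN 2442796 (18 January 1976 Gregorian).
2442796 ≡ 6 (mod 7); counting from Monday = 0 gives Sunday.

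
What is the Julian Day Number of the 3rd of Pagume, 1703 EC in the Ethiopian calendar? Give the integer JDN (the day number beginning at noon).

2346238

In the Gregorian calendar the same day is 6 September 1711.
JDN 2451545 is 1 January 2000 CE (Gregorian); the target day is −105307 days from there, so JDN = 2346238.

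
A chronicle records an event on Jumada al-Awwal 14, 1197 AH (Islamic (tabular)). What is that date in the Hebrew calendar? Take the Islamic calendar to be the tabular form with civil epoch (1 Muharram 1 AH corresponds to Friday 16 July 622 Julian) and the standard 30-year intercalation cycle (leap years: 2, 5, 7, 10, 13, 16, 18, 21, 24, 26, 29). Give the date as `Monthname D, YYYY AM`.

Nisan 15, 5543 AM

Both dates share Julian Day Number 2372394; in the Hebrew calendar that is 15 Nisan 5543 AM.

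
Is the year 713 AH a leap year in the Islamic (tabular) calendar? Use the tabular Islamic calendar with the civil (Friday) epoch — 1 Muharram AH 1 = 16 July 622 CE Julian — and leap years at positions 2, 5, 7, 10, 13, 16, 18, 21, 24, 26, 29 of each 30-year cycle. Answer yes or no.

Year 713 AH is year 23 of its 30-year cycle; leap positions are 2, 5, 7, 10, 13, 16, 18, 21, 24, 26, 29, so it is a common year (354 days).

no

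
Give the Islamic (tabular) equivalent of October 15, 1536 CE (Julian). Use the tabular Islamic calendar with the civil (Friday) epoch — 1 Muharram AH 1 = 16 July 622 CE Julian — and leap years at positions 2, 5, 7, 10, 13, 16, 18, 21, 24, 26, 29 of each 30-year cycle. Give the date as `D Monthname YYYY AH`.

29 Rabi' al-Thani 943 AH

Julian Day Number of the source date = 2282370.
Converting JDN 2282370 to the tabular Islamic calendar gives 29 Rabi' al-Thani 943 AH.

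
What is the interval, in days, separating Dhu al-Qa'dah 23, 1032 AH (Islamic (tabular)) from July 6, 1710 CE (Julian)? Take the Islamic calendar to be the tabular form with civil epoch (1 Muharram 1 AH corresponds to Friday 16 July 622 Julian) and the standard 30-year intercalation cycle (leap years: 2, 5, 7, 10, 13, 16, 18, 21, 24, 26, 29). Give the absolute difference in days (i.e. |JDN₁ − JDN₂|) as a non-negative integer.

First date → JDN 2314109; second date → JDN 2345822.
The interval is |2314109 − 2345822| = 31713 days.

31713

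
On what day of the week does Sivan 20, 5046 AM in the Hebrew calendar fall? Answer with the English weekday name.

Friday

Equivalently 21 June 1286 Gregorian, JDN 2190934.
2190934 ≡ 4 (mod 7); counting from Monday = 0 gives Friday.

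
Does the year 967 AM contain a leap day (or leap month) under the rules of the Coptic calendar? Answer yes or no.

yes

967 mod 4 = 3; in the Coptic calendar a year is leap when year mod 4 = 3, so it is a leap year.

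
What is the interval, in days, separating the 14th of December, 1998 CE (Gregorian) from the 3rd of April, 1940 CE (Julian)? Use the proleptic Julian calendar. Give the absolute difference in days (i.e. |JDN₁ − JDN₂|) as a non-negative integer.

21426

JDN of the first date = 2451162.
JDN of the second date = 2429736.
|2429736 − 2451162| = 21426.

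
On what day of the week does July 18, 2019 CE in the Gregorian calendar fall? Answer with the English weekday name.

JDN 2458683 mod 7 = 3, and JDN 0 was a Monday, so this is a Thursday.

Thursday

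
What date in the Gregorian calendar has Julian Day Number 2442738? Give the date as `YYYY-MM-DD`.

Counting from JDN 2299161 = 15 Oct 1582 gives an offset of 143577 days.

1975-11-21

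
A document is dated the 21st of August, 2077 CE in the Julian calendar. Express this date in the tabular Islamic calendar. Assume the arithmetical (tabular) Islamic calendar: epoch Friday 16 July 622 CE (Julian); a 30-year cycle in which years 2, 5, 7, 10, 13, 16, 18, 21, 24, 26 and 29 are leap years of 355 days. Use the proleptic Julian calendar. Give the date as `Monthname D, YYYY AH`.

Shawwal 14, 1500 AH

The source date corresponds to 3 September 2077 in the Gregorian calendar (JDN 2479915).
That day falls on 14 Shawwal 1500 AH in the tabular Islamic calendar.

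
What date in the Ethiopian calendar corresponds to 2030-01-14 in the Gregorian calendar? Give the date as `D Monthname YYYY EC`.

6 Tir 2022 EC

Both dates share Julian Day Number 2462516; in the Ethiopian calendar that is 6 Tir 2022 EC.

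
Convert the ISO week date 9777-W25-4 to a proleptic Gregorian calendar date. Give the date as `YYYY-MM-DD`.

ISO week 1 of 9777 is the week containing the first Thursday of 9777.
Week 25, day 4 (Thursday) lands on 9777-06-19.

9777-06-19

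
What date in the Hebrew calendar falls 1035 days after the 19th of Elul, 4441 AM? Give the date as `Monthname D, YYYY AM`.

Tammuz 21, 4444 AM

Counting 1035 days forward from JDN 1970044 reaches JDN 1971079, which is Tammuz 21, 4444 AM.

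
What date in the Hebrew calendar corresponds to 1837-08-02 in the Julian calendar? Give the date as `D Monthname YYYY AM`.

13 Av 5597 AM

Julian Day Number of the source date = 2392236.
Converting JDN 2392236 to the Hebrew calendar gives 13 Av 5597 AM.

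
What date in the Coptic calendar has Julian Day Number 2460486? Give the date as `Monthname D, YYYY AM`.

Paoni 17, 1740 AM

The Gregorian equivalent of JDN 2460486 is 24 June 2024.
In the Coptic calendar that day is Paoni 17, 1740 AM.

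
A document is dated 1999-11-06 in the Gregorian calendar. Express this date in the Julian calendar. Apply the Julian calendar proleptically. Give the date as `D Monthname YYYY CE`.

24 October 1999 CE

At this point the Julian calendar is 13 days behind the Gregorian.
6 November 1999 Gregorian − 13 days → 24 October 1999 Julian.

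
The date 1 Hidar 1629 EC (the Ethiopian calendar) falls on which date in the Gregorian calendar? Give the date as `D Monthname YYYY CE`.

Both dates share Julian Day Number 2318908; in the Gregorian calendar that is 7 November 1636 CE.

7 November 1636 CE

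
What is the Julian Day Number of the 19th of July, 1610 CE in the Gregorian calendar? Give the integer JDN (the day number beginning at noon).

2309300

JDN 2299161 is 15 October 1582 CE (Gregorian); the target day is +10139 days from there, so JDN = 2309300.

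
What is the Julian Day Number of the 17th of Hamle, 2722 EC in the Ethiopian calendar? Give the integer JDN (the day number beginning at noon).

In the Gregorian calendar the same day is 30 July 2730.
JDN 2299161 is 15 October 1582 CE (Gregorian); the target day is +419221 days from there, so JDN = 2718382.

2718382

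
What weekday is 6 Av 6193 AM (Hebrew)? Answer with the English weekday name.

Saturday

This is JDN 2609899 (23 July 2433 Gregorian).
JDN 2609899 mod 7 = 5, and JDN 0 was a Monday, so this is a Saturday.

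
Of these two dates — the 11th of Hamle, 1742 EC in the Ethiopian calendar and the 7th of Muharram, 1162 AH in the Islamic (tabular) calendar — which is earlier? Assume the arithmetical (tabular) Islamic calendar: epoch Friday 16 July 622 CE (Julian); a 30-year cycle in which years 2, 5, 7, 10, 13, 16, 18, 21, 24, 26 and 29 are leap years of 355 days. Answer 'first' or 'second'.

second

First date → JDN 2360431; second date → JDN 2359866.
JDN 2359866 < JDN 2360431, so the second date is earlier.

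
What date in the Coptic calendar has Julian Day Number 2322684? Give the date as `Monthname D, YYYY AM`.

Paremhat 5, 1363 AM

The Gregorian equivalent of JDN 2322684 is 11 March 1647.
In the Coptic calendar that day is Paremhat 5, 1363 AM.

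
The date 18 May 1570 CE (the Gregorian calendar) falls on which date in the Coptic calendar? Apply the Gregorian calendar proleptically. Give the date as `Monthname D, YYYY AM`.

Both dates share Julian Day Number 2294628; in the Coptic calendar that is 13 Pashons 1286 AM.

Pashons 13, 1286 AM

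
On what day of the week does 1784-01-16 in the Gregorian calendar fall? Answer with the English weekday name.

JDN 2372668 mod 7 = 4, and JDN 0 was a Monday, so this is a Friday.

Friday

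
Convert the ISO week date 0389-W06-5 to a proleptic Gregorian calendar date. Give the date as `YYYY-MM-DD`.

0389-02-10

ISO week 1 of 389 is the week containing the first Thursday of 389.
Week 6, day 5 (Friday) lands on 0389-02-10.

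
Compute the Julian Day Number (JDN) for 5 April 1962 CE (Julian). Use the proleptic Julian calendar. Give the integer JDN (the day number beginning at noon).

2437773

Equivalently 18 April 1962 (Gregorian).
JDN 2400001 is 17 November 1858 CE (Gregorian), MJD 0; the target day is +37772 days from there, so JDN = 2437773.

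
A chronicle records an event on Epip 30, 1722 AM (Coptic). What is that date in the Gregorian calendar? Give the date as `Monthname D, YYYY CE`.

Both dates share Julian Day Number 2453954; in the Gregorian calendar that is 6 August 2006 CE.

August 6, 2006 CE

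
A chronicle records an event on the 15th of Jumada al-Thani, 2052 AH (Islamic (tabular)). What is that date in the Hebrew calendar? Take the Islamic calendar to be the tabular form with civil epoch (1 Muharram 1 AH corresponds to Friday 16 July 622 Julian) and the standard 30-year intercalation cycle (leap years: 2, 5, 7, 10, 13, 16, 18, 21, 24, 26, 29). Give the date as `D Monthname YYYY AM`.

Both dates share Julian Day Number 2675408; in the Hebrew calendar that is 15 Kislev 6373 AM.

15 Kislev 6373 AM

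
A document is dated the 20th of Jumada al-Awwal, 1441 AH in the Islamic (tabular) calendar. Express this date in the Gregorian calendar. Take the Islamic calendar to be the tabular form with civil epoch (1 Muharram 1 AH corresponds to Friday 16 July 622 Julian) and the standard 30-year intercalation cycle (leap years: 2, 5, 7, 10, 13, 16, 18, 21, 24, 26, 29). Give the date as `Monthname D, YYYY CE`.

Both dates share Julian Day Number 2458865; in the Gregorian calendar that is 16 January 2020 CE.

January 16, 2020 CE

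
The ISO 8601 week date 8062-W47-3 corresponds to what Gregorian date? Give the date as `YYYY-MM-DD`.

8062-11-22

ISO week 1 of 8062 is the week containing the first Thursday of 8062.
Week 47, day 3 (Wednesday) lands on 8062-11-22.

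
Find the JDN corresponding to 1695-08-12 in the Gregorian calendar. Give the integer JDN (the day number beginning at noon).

JDN 2299161 is 15 October 1582 CE (Gregorian); the target day is +41209 days from there, so JDN = 2340370.

2340370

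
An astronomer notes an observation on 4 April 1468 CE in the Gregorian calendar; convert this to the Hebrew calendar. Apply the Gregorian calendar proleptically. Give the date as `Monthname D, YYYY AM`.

Nisan 3, 5228 AM

Both dates share Julian Day Number 2257330; in the Hebrew calendar that is 3 Nisan 5228 AM.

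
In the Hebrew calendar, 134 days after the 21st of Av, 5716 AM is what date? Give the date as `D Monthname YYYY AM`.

Counting 134 days forward from JDN 2435684 reaches JDN 2435818, which is 6 Tevet 5717 AM.

6 Tevet 5717 AM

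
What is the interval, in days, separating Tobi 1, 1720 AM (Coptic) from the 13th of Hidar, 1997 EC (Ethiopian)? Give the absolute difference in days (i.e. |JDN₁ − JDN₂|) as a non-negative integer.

JDN of the first date = 2453015.
JDN of the second date = 2453332.
|2453332 − 2453015| = 317.

317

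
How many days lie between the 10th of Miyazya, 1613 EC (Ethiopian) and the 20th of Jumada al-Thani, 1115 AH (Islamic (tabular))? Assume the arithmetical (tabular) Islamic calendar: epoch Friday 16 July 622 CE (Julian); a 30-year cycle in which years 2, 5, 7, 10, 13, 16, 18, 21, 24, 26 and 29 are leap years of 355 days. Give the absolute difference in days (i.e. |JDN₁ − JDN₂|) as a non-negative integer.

30148

First date → JDN 2313223; second date → JDN 2343371.
The interval is |2313223 − 2343371| = 30148 days.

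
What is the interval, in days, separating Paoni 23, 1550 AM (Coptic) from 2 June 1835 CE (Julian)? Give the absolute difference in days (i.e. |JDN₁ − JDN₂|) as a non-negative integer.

JDN of the first date = 2391094.
JDN of the second date = 2391444.
|2391444 − 2391094| = 350.

350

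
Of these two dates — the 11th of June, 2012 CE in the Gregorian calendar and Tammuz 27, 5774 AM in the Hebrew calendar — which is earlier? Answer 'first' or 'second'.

first

First date → JDN 2456090; second date → JDN 2456864.
JDN 2456090 < JDN 2456864, so the first date is earlier.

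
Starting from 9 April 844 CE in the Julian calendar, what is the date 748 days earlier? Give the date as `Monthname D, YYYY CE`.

The starting date is JDN 2029428; 2029428 − 748 = 2028680.
JDN 2028680 corresponds to March 23, 842 CE.

March 23, 842 CE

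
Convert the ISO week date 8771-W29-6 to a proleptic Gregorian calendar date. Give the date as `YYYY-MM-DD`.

8771-07-24

ISO week 1 of 8771 is the week containing the first Thursday of 8771.
Week 29, day 6 (Saturday) lands on 8771-07-24.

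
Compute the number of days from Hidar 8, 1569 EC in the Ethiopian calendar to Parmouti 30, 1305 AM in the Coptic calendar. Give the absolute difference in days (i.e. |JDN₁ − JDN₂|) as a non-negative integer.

4555

JDN of the first date = 2297000.
JDN of the second date = 2301555.
|2301555 − 2297000| = 4555.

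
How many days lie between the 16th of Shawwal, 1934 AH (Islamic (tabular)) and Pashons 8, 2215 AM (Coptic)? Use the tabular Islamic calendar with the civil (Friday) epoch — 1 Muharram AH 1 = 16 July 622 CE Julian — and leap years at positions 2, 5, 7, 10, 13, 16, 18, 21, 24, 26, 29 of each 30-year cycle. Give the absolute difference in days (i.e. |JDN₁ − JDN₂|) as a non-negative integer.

228

First date → JDN 2633712; second date → JDN 2633940.
The interval is |2633712 − 2633940| = 228 days.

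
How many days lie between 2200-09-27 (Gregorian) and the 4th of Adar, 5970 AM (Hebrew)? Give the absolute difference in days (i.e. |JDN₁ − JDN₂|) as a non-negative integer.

First date → JDN 2524863; second date → JDN 2528305.
The interval is |2524863 − 2528305| = 3442 days.

3442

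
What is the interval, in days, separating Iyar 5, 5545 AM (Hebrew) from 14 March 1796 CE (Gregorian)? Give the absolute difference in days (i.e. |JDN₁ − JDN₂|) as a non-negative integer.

3986

JDN of the first date = 2373123.
JDN of the second date = 2377109.
|2377109 − 2373123| = 3986.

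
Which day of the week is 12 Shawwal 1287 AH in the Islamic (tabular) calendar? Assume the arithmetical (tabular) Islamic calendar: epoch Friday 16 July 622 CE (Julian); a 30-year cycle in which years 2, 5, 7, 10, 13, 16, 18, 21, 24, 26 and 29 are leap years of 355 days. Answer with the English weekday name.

In the Gregorian calendar this is 5 January 1871 (JDN 2404433).
2404433 ≡ 3 (mod 7); counting from Monday = 0 gives Thursday.

Thursday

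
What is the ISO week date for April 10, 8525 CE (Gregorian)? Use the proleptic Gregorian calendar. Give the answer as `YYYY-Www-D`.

8525-W15-2

The weekday is Tuesday (ISO weekday 2).
That Tuesday belongs to ISO week 15 of ISO year 8525.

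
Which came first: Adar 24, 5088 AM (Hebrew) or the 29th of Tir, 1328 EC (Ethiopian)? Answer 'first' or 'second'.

Converting both to JDN: 2206175 vs 2209056; the smaller is the first.

first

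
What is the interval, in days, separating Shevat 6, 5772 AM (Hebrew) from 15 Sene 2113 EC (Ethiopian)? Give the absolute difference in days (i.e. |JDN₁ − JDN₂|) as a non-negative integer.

JDN of the first date = 2455957.
JDN of the second date = 2495913.
|2495913 − 2455957| = 39956.

39956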